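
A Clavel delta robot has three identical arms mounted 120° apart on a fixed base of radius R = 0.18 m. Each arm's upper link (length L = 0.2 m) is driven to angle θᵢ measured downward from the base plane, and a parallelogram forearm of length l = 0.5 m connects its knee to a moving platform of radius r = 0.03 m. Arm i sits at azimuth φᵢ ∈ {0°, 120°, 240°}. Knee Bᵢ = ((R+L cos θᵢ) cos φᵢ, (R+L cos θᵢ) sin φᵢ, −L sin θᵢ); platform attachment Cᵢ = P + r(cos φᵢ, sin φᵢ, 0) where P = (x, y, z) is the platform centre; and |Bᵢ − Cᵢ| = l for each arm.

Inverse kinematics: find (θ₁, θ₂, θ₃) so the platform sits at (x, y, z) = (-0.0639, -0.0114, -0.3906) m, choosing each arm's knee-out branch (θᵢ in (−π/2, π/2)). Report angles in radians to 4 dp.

θ₁ = 0.4361, θ₂ = 0.0874, θ₃ = 0.0000

rotate P by −φ1: (-0.0639, -0.0114, -0.3906)
  A cos θ + B sin θ = C:  0.2139·cos θ + -0.3906·sin θ = 0.0289
  √(A²+B²)=0.4453;  θ1 = -1.0698+1.5059 ≈ 0.4361
rotate P by −φ2: (0.0221, 0.0610, -0.3906)
  e−x'=0.1279;  (l²−L²−(e−x')²−y'²−z²)/2L = 0.0934
  √(A²+B²)=0.4110;  θ2 = -1.2543+1.3417 ≈ 0.0874
arm 3 (φ=240.0°): x'=0.0418, y'=-0.0496
  e−x'=0.1082;  (l²−L²−(e−x')²−y'²−z²)/2L = 0.1082
  √(A²+B²)=0.4053;  θ3 = -1.3006+1.3007 ≈ 0.0000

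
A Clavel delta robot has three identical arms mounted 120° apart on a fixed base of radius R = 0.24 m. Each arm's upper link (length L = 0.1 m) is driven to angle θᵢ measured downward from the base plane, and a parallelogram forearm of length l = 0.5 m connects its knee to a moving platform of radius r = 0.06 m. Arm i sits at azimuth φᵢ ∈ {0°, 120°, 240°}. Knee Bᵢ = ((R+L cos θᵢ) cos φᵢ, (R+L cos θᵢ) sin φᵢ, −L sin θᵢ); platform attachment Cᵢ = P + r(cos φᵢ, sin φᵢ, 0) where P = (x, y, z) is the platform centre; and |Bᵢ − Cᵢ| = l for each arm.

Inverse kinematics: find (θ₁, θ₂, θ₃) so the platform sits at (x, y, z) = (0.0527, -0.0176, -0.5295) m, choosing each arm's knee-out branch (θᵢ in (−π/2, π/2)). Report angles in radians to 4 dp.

arm 1 (φ=0.0°): x'=0.0527, y'=-0.0176
  e−x'=0.1273;  (l²−L²−(e−x')²−y'²−z²)/2L = -0.2844
  γ=atan2(-0.5295,0.1273)=-1.3349;  ψ=arccos(-0.5223)=2.1203;  θ1=γ+ψ≈0.7855
φ2=120.0° → target in arm frame (-0.0416, -0.0368)
  A=0.2216, B=-0.5295, C=(l²−L²−A²−y'²−z²)/(2L)=-0.4542
  θ2 = atan2(B,A) + arccos(C/0.5740) = 1.3091
rotate P by −φ3: (-0.0111, 0.0544, -0.5295)
  e−x'=0.1911;  (l²−L²−(e−x')²−y'²−z²)/2L = -0.3993
  √(A²+B²)=0.5629;  θ3 = -1.2244+2.3593 ≈ 1.1349

θ₁ = 0.7855, θ₂ = 1.3091, θ₃ = 1.1349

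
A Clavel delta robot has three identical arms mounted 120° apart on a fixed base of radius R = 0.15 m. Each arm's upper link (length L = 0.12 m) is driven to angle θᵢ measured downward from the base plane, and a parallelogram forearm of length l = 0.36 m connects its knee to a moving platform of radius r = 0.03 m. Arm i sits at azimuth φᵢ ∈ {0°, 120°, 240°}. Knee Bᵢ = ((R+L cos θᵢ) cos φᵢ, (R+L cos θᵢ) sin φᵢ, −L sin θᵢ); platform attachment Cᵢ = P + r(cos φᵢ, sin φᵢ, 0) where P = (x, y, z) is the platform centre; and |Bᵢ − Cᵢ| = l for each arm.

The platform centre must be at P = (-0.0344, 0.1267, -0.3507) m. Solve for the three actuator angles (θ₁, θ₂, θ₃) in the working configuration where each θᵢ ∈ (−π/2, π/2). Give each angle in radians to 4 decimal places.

θ₁ = 0.9598, θ₂ = 0.0869, θ₃ = 1.2215

φ1=0.0° → target in arm frame (-0.0344, 0.1267)
  A cos θ + B sin θ = C:  0.1544·cos θ + -0.3507·sin θ = -0.1987
  γ=atan2(-0.3507,0.1544)=-1.1561;  ψ=arccos(-0.5185)=2.1159;  θ1=γ+ψ≈0.9598
arm 2 (φ=120.0°): x'=0.1269, y'=-0.0336
  A=-0.0069, B=-0.3507, C=(l²−L²−A²−y'²−z²)/(2L)=-0.0374
  γ=atan2(-0.3507,-0.0069)=-1.5905;  ψ=arccos(-0.1065)=1.6775;  θ2=γ+ψ≈0.0869
φ3=240.0° → target in arm frame (-0.0925, -0.0931)
  e−x'=0.2125;  (l²−L²−(e−x')²−y'²−z²)/2L = -0.2568
  θ3 = atan2(B,A) + arccos(C/0.4101) = 1.2215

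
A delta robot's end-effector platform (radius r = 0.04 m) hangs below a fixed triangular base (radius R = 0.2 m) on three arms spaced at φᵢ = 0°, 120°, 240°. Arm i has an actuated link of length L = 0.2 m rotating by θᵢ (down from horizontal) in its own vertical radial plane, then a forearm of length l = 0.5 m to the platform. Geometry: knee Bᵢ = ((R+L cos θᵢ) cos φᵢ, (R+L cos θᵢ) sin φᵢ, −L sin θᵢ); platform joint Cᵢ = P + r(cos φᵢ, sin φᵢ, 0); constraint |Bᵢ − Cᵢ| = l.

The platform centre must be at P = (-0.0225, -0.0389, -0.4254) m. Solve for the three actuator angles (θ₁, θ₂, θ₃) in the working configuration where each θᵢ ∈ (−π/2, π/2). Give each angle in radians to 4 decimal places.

θ₁ = 0.4365, θ₂ = 0.4363, θ₃ = 0.1744

φ1=0.0° → target in arm frame (-0.0225, -0.0389)
  e−x'=0.1825;  (l²−L²−(e−x')²−y'²−z²)/2L = -0.0145
  θ1 = atan2(B,A) + arccos(C/0.4629) = 0.4365
rotate P by −φ2: (-0.0224, 0.0389, -0.4254)
  e−x'=0.1824;  (l²−L²−(e−x')²−y'²−z²)/2L = -0.0144
  √(A²+B²)=0.4629;  θ2 = -1.1657+1.6019 ≈ 0.4363
rotate P by −φ3: (0.0449, 0.0000, -0.4254)
  A cos θ + B sin θ = C:  0.1151·cos θ + -0.4254·sin θ = 0.0395
  γ=atan2(-0.4254,0.1151)=-1.3066;  ψ=arccos(0.0896)=1.4811;  θ3=γ+ψ≈0.1744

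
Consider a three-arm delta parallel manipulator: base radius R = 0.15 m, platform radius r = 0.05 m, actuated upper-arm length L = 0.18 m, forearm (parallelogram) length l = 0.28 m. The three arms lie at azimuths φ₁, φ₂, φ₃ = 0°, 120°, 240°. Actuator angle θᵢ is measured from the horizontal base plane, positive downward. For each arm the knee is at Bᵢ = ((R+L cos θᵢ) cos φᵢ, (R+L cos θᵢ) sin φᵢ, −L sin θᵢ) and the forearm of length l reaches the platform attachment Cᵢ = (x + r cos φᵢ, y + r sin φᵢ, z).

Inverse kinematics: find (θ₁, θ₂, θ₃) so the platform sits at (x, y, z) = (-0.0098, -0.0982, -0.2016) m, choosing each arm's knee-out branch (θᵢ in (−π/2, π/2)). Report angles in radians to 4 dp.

θ₁ = 0.6978, θ₂ = 1.0470, θ₃ = 0.0002

rotate P by −φ1: (-0.0098, -0.0982, -0.2016)
  e−x'=0.1098;  (l²−L²−(e−x')²−y'²−z²)/2L = -0.0454
  θ1 = atan2(B,A) + arccos(C/0.2296) = 0.6978
arm 2 (φ=120.0°): x'=-0.0801, y'=0.0576
  A cos θ + B sin θ = C:  0.1801·cos θ + -0.2016·sin θ = -0.0845
  γ=atan2(-0.2016,0.1801)=-0.8415;  ψ=arccos(-0.3124)=1.8886;  θ2=γ+ψ≈1.0470
rotate P by −φ3: (0.0899, 0.0406, -0.2016)
  A cos θ + B sin θ = C:  0.0101·cos θ + -0.2016·sin θ = 0.0100
  γ=atan2(-0.2016,0.0101)=-1.5210;  ψ=arccos(0.0496)=1.5211;  θ3=γ+ψ≈0.0002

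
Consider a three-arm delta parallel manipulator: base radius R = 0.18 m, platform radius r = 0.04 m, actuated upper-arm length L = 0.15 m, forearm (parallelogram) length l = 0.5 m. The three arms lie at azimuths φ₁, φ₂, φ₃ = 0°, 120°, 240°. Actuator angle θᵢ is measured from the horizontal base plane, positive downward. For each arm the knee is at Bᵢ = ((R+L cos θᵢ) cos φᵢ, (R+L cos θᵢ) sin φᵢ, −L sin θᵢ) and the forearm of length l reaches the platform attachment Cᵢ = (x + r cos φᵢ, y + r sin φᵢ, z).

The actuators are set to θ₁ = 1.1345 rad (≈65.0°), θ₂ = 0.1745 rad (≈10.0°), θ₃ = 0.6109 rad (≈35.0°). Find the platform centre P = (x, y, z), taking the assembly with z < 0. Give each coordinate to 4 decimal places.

(-0.1425, 0.0654, -0.4910)

O1 = (0.2034·cos0.0°, 0.2034·sin0.0°, -0.1359) = (0.2034, 0.0000, -0.1359)
O2 = (0.2877·cos120.0°, 0.2877·sin120.0°, -0.0260) = (-0.1439, 0.2492, -0.0260)
φ3=240.0°: virtual centre (-0.1314, -0.2277, -0.0860), radius l
eliminate P² terms by subtracting sphere 1 from 2 and 3
linear system: -0.6945x+0.4983y = 0.0236−0.2198z; -0.6696x+-0.4553y = 0.0167−0.0998z
det = 0.6499;  x = -0.0293+0.2305z,  y = 0.0065+-0.1198z
quadratic in z: (1.0675)z²+(0.1630)z+(-0.1773)=0, √Δ=0.8853 → z ∈ {-0.4910, 0.3383}; z = -0.4910 (taking z<0)
x = -0.1425, y = 0.0654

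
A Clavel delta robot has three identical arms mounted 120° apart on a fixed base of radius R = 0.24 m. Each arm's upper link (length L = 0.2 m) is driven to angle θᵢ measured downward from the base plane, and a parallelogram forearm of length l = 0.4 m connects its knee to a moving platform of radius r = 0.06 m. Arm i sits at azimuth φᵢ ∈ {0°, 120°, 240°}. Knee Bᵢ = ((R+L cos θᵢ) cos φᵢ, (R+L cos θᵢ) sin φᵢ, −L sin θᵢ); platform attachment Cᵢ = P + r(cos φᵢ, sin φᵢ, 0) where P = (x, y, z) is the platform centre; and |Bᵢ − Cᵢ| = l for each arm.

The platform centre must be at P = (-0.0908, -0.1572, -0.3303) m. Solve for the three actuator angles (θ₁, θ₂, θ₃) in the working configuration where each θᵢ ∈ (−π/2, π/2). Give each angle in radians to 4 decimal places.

rotate P by −φ1: (-0.0908, -0.1572, -0.3303)
  A cos θ + B sin θ = C:  0.2708·cos θ + -0.3303·sin θ = -0.2179
  √(A²+B²)=0.4271;  θ1 = -0.8841+2.1061 ≈ 1.2220
φ2=120.0° → target in arm frame (-0.0907, 0.1572)
  A=0.2707, B=-0.3303, C=(l²−L²−A²−y'²−z²)/(2L)=-0.2178
  γ=atan2(-0.3303,0.2707)=-0.8842;  ψ=arccos(-0.5100)=2.1060;  θ2=γ+ψ≈1.2218
φ3=240.0° → target in arm frame (0.1815, 0.0000)
  A cos θ + B sin θ = C:  -0.0015·cos θ + -0.3303·sin θ = 0.0272
  √(A²+B²)=0.3303;  θ3 = -1.5755+1.4882 ≈ -0.0873

θ₁ = 1.2220, θ₂ = 1.2218, θ₃ = -0.0873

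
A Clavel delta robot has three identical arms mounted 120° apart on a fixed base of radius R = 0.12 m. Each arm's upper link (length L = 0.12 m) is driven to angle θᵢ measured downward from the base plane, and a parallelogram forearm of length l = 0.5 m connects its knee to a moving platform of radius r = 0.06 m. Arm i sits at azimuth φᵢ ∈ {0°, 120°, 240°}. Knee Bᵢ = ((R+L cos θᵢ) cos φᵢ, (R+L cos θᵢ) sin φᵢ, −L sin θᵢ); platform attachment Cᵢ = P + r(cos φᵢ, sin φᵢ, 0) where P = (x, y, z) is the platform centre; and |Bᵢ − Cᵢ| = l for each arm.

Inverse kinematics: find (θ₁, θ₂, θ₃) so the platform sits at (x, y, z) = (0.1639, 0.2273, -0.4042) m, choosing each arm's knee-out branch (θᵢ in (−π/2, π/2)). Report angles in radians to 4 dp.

φ1=0.0° → target in arm frame (0.1639, 0.2273)
  A=-0.1039, B=-0.4042, C=(l²−L²−A²−y'²−z²)/(2L)=0.0407
  √(A²+B²)=0.4173;  θ1 = -1.8224+1.4732 ≈ -0.3492
arm 2 (φ=120.0°): x'=0.1149, y'=-0.2556
  e−x'=-0.0549;  (l²−L²−(e−x')²−y'²−z²)/2L = 0.0162
  γ=atan2(-0.4042,-0.0549)=-1.7058;  ψ=arccos(0.0396)=1.5311;  θ2=γ+ψ≈-0.1747
rotate P by −φ3: (-0.2788, 0.0283, -0.4042)
  A cos θ + B sin θ = C:  0.3388·cos θ + -0.4042·sin θ = -0.1807
  γ=atan2(-0.4042,0.3388)=-0.8732;  ψ=arccos(-0.3426)=1.9204;  θ3=γ+ψ≈1.0472

θ₁ = -0.3492, θ₂ = -0.1747, θ₃ = 1.0472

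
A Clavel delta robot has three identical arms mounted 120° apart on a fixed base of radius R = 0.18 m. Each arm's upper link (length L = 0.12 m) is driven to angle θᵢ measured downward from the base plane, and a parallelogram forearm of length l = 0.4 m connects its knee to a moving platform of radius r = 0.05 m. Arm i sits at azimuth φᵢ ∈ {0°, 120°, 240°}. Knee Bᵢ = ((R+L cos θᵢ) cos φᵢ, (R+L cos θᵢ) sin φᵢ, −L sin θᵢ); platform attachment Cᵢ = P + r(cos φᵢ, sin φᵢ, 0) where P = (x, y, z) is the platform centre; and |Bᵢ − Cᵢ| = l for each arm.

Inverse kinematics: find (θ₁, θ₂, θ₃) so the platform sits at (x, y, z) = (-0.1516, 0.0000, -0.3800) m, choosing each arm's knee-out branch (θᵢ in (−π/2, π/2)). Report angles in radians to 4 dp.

arm 1 (φ=0.0°): x'=-0.1516, y'=0.0000
  e−x'=0.2816;  (l²−L²−(e−x')²−y'²−z²)/2L = -0.3254
  √(A²+B²)=0.4730;  θ1 = -0.9330+2.3296 ≈ 1.3965
φ2=120.0° → target in arm frame (0.0758, 0.1313)
  A cos θ + B sin θ = C:  0.0542·cos θ + -0.3800·sin θ = -0.0791
  θ2 = atan2(B,A) + arccos(C/0.3838) = 0.3491
arm 3 (φ=240.0°): x'=0.0758, y'=-0.1313
  e−x'=0.0542;  (l²−L²−(e−x')²−y'²−z²)/2L = -0.0791
  θ3 = atan2(B,A) + arccos(C/0.3838) = 0.3491

θ₁ = 1.3965, θ₂ = 0.3491, θ₃ = 0.3491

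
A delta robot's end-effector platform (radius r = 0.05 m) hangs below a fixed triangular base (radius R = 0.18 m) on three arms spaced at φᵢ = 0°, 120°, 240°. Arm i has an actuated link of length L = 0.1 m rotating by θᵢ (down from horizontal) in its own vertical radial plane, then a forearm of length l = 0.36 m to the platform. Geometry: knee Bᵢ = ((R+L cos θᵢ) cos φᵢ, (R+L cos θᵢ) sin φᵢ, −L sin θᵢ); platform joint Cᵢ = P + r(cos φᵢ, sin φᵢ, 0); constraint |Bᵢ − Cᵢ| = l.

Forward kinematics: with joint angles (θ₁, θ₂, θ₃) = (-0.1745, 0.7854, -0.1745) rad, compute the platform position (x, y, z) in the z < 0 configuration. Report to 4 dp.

S1 = (0.2285·cos0.0°, 0.2285·sin0.0°, 0.0174) = (0.2285, 0.0000, 0.0174)
S2 = (0.2007·cos120.0°, 0.2007·sin120.0°, -0.0707) = (-0.1004, 0.1738, -0.0707)
φ3=240.0°: virtual centre (-0.1142, -0.1979, 0.0174), radius l
subtract pairs → two planes through P
plane₁₂: -0.6577x+0.3476y+-0.1761z = -0.0072
det = 0.4986;  x = 0.0057+-0.1398z,  y = -0.0099+0.2422z
into |P−S₁|² = l²: 1.0782z² + 0.0228z + -0.0796 = 0;  Δ = 0.3437;  z = -0.2824 or 0.2613 → z<0 root = -0.2824
x = 0.0452, y = -0.0783

(0.0452, -0.0783, -0.2824)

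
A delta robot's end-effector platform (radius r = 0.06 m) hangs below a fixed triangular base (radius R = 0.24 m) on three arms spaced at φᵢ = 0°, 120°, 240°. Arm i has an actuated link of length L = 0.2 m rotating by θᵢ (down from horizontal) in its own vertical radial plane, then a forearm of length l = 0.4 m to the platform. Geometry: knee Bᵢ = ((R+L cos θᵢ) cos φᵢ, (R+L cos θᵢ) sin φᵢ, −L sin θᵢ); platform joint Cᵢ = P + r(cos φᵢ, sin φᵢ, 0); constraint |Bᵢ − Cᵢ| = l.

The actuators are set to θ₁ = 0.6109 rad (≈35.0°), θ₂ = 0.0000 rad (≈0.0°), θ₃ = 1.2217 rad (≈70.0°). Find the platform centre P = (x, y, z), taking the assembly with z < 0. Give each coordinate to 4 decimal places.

(0.0152, 0.1456, -0.2902)

S1 = (0.3438·cos0.0°, 0.3438·sin0.0°, -0.1147) = (0.3438, 0.0000, -0.1147)
φ2=120.0°: virtual centre (-0.1900, 0.3291, 0.0000), radius l
arm 3 at φ=240.0°: (R−r)+L cos θ3 = 0.2484;  S3 = (-0.1242, -0.2151, -0.1879)
subtract pairs → two planes through P
[-1.0677 0.6582 0.2294]·P = 0.0130;  [-0.9361 -0.4303 -0.1464]·P = -0.0343
det = 1.0755;  x = 0.0158+0.0022z,  y = 0.0454+-0.3451z
quadratic in z: (1.1191)z²+(0.1967)z+(-0.0372)=0, √Δ=0.4529 → z ∈ {-0.2902, 0.1145}; z = -0.2902 (taking z<0)
x = 0.0152, y = 0.1456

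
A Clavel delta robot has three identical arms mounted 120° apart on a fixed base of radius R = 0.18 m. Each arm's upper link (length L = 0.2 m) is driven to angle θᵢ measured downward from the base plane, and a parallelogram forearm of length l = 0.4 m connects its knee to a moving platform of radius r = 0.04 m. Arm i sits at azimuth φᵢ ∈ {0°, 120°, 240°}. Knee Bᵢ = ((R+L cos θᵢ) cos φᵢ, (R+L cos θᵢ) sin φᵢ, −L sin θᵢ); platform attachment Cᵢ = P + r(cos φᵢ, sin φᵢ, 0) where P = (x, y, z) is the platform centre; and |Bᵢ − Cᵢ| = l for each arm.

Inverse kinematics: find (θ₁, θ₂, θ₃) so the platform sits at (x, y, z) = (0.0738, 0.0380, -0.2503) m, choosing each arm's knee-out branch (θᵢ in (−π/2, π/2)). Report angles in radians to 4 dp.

θ₁ = -0.2622, θ₂ = 0.2616, θ₃ = 0.6109

arm 1 (φ=0.0°): x'=0.0738, y'=0.0380
  A cos θ + B sin θ = C:  0.0662·cos θ + -0.2503·sin θ = 0.1288
  √(A²+B²)=0.2589;  θ1 = -1.3122+1.0501 ≈ -0.2622
φ2=120.0° → target in arm frame (-0.0040, -0.0829)
  A=0.1440, B=-0.2503, C=(l²−L²−A²−y'²−z²)/(2L)=0.0744
  γ=atan2(-0.2503,0.1440)=-1.0488;  ψ=arccos(0.2575)=1.3104;  θ2=γ+ψ≈0.2616
rotate P by −φ3: (-0.0698, 0.0449, -0.2503)
  A=0.2098, B=-0.2503, C=(l²−L²−A²−y'²−z²)/(2L)=0.0283
  γ=atan2(-0.2503,0.2098)=-0.8732;  ψ=arccos(0.0866)=1.4841;  θ3=γ+ψ≈0.6109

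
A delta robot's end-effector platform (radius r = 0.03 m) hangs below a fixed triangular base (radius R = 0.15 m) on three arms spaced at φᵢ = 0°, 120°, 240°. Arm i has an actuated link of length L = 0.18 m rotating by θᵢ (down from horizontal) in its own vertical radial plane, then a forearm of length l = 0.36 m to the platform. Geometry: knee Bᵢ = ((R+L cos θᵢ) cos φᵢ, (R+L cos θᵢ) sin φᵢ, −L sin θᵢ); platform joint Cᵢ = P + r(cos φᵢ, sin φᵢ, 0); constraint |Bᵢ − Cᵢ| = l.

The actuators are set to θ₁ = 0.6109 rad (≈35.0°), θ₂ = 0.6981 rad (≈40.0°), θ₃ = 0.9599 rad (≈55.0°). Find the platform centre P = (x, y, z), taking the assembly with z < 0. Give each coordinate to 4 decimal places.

φ1=0.0°: virtual centre (0.2674, 0.0000, -0.1032), radius l
arm 2 at φ=120.0°: ρ2 = 0.2579;  centre 2 = (-0.1289, 0.2233, -0.1157)
arm 3 at φ=240.0°: ρ3 = 0.2232;  centre 3 = (-0.1116, -0.1933, -0.1474)
eliminate P² terms by subtracting sphere 1 from 2 and 3
[-0.7928 0.4467 -0.0249]·P = -0.0023;  [-0.7581 -0.3867 -0.0884]·P = -0.0106
Cramer: x(z) = 0.0087-0.0761z;  y(z) = 0.0103-0.0794z
quadratic in z: (1.0121)z²+(0.2442)z+(-0.0519)=0, √Δ=0.5194 → z ∈ {-0.3772, 0.1359}; z = -0.3772 (taking z<0)
x = 0.0374, y = 0.0403

(0.0374, 0.0403, -0.3772)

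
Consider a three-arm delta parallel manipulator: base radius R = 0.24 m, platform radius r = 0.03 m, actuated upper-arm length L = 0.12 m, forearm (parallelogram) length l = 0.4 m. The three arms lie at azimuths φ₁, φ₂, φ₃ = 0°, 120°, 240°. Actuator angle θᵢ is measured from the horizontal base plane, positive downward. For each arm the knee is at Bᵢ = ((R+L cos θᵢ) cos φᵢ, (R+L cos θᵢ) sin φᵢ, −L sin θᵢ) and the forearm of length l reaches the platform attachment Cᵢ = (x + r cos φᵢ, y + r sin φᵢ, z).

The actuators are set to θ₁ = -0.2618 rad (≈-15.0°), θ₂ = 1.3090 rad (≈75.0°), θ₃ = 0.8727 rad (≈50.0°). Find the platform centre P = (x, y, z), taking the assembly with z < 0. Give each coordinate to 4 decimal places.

(0.1216, -0.0435, -0.3101)

arm 1 at φ=0.0°: e+L cos θ1 = 0.3259;  S1 = (0.3259, 0.0000, 0.0311)
arm 2 at φ=120.0°: e+L cos θ2 = 0.2411;  S2 = (-0.1205, 0.2088, -0.1159)
φ3=240.0°: virtual centre (-0.1436, -0.2487, -0.0919), radius l
|S₂|²−|S₁|² = -0.0356;  |S₃|²−|S₁|² = -0.0163
linear system: -0.8929x+0.4175y = -0.0356−-0.2939z; -0.9390x+-0.4973y = -0.0163−-0.2460z
Cramer: x(z) = 0.0293-0.2977z;  y(z) = -0.0226+0.0674z
sphere 1 gives Az²+Bz+C=0 with A=1.0932, B=0.1114, C=-0.0706;  B²−4AC=0.3210;  roots -0.3101, 0.2082;  negative root z = -0.3101
x = 0.1216, y = -0.0435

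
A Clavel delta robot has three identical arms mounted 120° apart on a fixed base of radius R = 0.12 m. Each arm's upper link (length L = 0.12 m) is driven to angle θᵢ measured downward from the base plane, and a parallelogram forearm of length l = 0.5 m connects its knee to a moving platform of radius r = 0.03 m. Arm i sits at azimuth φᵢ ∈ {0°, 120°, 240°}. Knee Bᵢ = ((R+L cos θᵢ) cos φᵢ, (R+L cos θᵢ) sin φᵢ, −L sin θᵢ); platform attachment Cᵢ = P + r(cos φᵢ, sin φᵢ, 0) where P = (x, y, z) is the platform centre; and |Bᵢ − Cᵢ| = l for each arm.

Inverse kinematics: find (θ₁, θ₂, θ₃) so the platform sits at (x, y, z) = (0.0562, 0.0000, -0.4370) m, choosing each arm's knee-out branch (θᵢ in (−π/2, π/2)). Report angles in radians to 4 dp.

rotate P by −φ1: (0.0562, 0.0000, -0.4370)
  A cos θ + B sin θ = C:  0.0338·cos θ + -0.4370·sin θ = 0.1812
  θ1 = atan2(B,A) + arccos(C/0.4383) = -0.3490
φ2=120.0° → target in arm frame (-0.0281, -0.0487)
  A=0.1181, B=-0.4370, C=(l²−L²−A²−y'²−z²)/(2L)=0.1180
  θ2 = atan2(B,A) + arccos(C/0.4527) = 0.0003
arm 3 (φ=240.0°): x'=-0.0281, y'=0.0487
  A=0.1181, B=-0.4370, C=(l²−L²−A²−y'²−z²)/(2L)=0.1180
  θ3 = atan2(B,A) + arccos(C/0.4527) = 0.0003

θ₁ = -0.3490, θ₂ = 0.0003, θ₃ = 0.0003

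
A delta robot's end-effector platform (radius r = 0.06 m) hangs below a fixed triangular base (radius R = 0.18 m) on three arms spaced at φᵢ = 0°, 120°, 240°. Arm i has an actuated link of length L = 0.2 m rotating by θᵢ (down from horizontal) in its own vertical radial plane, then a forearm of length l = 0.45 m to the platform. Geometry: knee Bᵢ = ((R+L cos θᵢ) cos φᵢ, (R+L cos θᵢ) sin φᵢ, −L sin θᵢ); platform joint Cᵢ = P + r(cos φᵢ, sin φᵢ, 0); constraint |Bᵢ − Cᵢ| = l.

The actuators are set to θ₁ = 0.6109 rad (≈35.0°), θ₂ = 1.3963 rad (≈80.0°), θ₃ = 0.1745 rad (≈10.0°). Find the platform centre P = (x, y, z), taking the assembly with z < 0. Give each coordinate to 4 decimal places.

(0.0555, -0.2286, -0.4279)

φ1=0.0°: virtual centre (0.2838, 0.0000, -0.1147), radius l
centre 2 = (0.1547·cos120.0°, 0.1547·sin120.0°, -0.1970) = (-0.0774, 0.1340, -0.1970)
φ3=240.0°: virtual centre (-0.1585, -0.2745, -0.0347), radius l
eliminate P² terms by subtracting sphere 1 from 2 and 3
plane₁₂: -0.7224x+0.2680y+-0.1645z = -0.0310
det = 0.6336;  x = 0.0235+-0.0748z,  y = -0.0523+0.4120z
into |P−centre ₁|² = l²: 1.1754z² + 0.2253z + -0.1188 = 0;  Δ = 0.6094;  z = -0.4279 or 0.2362 → z<0 root = -0.4279
x = 0.0555, y = -0.2286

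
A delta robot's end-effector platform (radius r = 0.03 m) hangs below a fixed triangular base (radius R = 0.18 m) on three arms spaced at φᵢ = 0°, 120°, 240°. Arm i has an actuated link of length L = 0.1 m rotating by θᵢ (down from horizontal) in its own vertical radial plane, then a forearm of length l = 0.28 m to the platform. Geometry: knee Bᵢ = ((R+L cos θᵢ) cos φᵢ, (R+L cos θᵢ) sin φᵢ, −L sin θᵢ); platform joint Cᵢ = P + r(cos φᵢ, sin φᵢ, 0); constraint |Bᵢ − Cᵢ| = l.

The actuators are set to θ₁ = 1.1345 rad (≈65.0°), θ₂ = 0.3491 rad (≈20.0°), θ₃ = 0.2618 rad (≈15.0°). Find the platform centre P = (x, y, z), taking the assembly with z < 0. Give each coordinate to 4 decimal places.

(-0.0643, -0.0047, -0.2028)

O1 = (0.1923·cos0.0°, 0.1923·sin0.0°, -0.0906) = (0.1923, 0.0000, -0.0906)
arm 2 at φ=120.0°: e+L cos θ2 = 0.2440;  O2 = (-0.1220, 0.2113, -0.0342)
arm 3 at φ=240.0°: e+L cos θ3 = 0.2466;  O3 = (-0.1233, -0.2136, -0.0259)
subtract pairs → two planes through P
[-0.6285 0.4226 0.1129]·P = 0.0155;  [-0.6311 -0.4271 0.1295]·P = 0.0163
det = 0.5351;  x = -0.0253+0.1923z,  y = -0.0008+0.0190z
sphere 1 gives Az²+Bz+C=0 with A=1.0374, B=0.0976, C=-0.0229;  B²−4AC=0.1044;  roots -0.2028, 0.1087;  negative root z = -0.2028
x = -0.0643, y = -0.0047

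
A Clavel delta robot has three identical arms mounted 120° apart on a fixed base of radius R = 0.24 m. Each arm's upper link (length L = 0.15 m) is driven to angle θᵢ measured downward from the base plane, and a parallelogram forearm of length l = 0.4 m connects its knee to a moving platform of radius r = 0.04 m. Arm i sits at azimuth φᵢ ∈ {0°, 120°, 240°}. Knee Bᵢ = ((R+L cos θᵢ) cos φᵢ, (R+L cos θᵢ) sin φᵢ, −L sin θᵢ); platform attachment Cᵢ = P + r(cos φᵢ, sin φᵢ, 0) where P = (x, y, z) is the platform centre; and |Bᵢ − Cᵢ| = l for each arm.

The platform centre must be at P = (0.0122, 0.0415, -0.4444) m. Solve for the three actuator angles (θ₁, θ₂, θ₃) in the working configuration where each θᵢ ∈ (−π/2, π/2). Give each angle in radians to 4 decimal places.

rotate P by −φ1: (0.0122, 0.0415, -0.4444)
  A=0.1878, B=-0.4444, C=(l²−L²−A²−y'²−z²)/(2L)=-0.3233
  θ1 = atan2(B,A) + arccos(C/0.4825) = 1.1341
rotate P by −φ2: (0.0298, -0.0313, -0.4444)
  A cos θ + B sin θ = C:  0.1702·cos θ + -0.4444·sin θ = -0.2998
  γ=atan2(-0.4444,0.1702)=-1.2051;  ψ=arccos(-0.6299)=2.2522;  θ2=γ+ψ≈1.0471
rotate P by −φ3: (-0.0420, -0.0102, -0.4444)
  A=0.2420, B=-0.4444, C=(l²−L²−A²−y'²−z²)/(2L)=-0.3956
  √(A²+B²)=0.5060;  θ3 = -1.0721+2.4683 ≈ 1.3962

θ₁ = 1.1341, θ₂ = 1.0471, θ₃ = 1.3962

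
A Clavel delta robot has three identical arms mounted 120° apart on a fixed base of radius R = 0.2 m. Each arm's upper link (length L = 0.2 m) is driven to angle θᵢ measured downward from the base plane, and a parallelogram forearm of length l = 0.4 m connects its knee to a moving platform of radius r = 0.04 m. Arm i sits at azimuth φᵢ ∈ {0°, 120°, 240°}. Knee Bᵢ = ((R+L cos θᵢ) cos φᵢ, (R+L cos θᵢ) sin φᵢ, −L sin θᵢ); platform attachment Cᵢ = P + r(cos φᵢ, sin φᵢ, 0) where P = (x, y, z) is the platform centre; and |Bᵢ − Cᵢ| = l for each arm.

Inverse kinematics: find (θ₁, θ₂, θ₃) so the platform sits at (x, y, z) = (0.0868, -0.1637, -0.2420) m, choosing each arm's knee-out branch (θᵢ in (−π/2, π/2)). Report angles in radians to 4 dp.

θ₁ = 0.0000, θ₂ = 1.3089, θ₃ = -0.0871

φ1=0.0° → target in arm frame (0.0868, -0.1637)
  e−x'=0.0732;  (l²−L²−(e−x')²−y'²−z²)/2L = 0.0732
  √(A²+B²)=0.2528;  θ1 = -1.2771+1.2771 ≈ 0.0000
φ2=120.0° → target in arm frame (-0.1852, 0.0067)
  A=0.3452, B=-0.2420, C=(l²−L²−A²−y'²−z²)/(2L)=-0.1444
  θ2 = atan2(B,A) + arccos(C/0.4216) = 1.3089
rotate P by −φ3: (0.0984, 0.1570, -0.2420)
  A cos θ + B sin θ = C:  0.0616·cos θ + -0.2420·sin θ = 0.0825
  θ3 = atan2(B,A) + arccos(C/0.2497) = -0.0871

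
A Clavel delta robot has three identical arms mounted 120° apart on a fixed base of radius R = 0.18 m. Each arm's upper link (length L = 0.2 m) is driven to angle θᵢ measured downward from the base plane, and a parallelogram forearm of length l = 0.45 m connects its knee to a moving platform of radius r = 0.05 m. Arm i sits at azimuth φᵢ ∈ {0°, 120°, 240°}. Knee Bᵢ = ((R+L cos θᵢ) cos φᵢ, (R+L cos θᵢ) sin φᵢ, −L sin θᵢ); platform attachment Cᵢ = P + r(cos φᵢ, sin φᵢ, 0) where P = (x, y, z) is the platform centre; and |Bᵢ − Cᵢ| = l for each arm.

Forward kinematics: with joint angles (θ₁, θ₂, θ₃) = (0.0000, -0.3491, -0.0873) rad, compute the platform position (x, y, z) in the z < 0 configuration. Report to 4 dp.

φ1=0.0°: virtual centre (0.3300, 0.0000, 0.0000), radius l
φ2=120.0°: virtual centre (-0.1590, 0.2753, 0.0684), radius l
arm 3 at φ=240.0°: e+L cos θ3 = 0.3292;  centre 3 = (-0.1646, -0.2851, 0.0174)
eliminate P² terms by subtracting sphere 1 from 2 and 3
[-0.9779 0.5507 0.1368]·P = -0.0031;  [-0.9892 -0.5703 0.0349]·P = -0.0002
det = 1.1024;  x = 0.0017+0.0882z,  y = -0.0026+-0.0918z
into |P−centre ₁|² = l²: 1.0162z² + -0.0574z + -0.0947 = 0;  Δ = 0.3883;  z = -0.2784 or 0.3349 → z<0 root = -0.2784
x = -0.0228, y = 0.0229

(-0.0228, 0.0229, -0.2784)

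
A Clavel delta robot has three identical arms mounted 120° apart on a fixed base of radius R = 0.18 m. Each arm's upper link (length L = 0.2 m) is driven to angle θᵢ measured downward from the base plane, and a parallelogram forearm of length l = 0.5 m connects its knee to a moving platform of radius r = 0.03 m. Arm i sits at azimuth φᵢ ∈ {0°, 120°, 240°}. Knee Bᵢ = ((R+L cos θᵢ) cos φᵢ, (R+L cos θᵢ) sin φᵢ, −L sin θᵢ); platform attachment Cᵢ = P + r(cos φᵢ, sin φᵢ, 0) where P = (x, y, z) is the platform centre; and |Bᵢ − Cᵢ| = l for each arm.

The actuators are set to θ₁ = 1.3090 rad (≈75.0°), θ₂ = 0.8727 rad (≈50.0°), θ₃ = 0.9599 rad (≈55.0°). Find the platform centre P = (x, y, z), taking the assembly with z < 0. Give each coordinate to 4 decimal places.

(-0.0921, 0.0165, -0.5974)

φ1=0.0°: virtual centre (0.2018, 0.0000, -0.1932), radius l
φ2=120.0°: virtual centre (-0.1393, 0.2412, -0.1532), radius l
arm 3 at φ=240.0°: ρ3 = 0.2647;  centre 3 = (-0.1324, -0.2293, -0.1638)
subtract pairs → two planes through P
plane₁₂: -0.6821x+0.4825y+0.0799z = 0.0230
Cramer: x(z) = -0.0310+0.1023z;  y(z) = 0.0040-0.0211z
quadratic in z: (1.0109)z²+(0.3386)z+(-0.1585)=0, √Δ=0.8692 → z ∈ {-0.5974, 0.2625}; z = -0.5974 (taking z<0)
x = -0.0921, y = 0.0165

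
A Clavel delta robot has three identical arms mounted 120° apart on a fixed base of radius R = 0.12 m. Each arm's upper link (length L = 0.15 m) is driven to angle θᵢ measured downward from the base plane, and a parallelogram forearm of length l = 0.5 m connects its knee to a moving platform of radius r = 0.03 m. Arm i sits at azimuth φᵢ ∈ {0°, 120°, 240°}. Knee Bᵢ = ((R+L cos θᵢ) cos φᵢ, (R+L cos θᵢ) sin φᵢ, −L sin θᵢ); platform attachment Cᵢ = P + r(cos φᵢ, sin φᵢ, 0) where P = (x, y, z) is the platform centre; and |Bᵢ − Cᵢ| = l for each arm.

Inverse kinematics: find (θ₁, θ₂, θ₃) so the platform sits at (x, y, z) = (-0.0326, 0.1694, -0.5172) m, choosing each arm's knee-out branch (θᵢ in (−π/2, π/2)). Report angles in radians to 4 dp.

φ1=0.0° → target in arm frame (-0.0326, 0.1694)
  A cos θ + B sin θ = C:  0.1226·cos θ + -0.5172·sin θ = -0.2791
  γ=atan2(-0.5172,0.1226)=-1.3380;  ψ=arccos(-0.5250)=2.1236;  θ1=γ+ψ≈0.7855
rotate P by −φ2: (0.1630, -0.0565, -0.5172)
  A=-0.0730, B=-0.5172, C=(l²−L²−A²−y'²−z²)/(2L)=-0.1617
  θ2 = atan2(B,A) + arccos(C/0.5223) = 0.1745
φ3=240.0° → target in arm frame (-0.1304, -0.1129)
  A cos θ + B sin θ = C:  0.2204·cos θ + -0.5172·sin θ = -0.3378
  γ=atan2(-0.5172,0.2204)=-1.1680;  ψ=arccos(-0.6008)=2.2153;  θ3=γ+ψ≈1.0473

θ₁ = 0.7855, θ₂ = 0.1745, θ₃ = 1.0473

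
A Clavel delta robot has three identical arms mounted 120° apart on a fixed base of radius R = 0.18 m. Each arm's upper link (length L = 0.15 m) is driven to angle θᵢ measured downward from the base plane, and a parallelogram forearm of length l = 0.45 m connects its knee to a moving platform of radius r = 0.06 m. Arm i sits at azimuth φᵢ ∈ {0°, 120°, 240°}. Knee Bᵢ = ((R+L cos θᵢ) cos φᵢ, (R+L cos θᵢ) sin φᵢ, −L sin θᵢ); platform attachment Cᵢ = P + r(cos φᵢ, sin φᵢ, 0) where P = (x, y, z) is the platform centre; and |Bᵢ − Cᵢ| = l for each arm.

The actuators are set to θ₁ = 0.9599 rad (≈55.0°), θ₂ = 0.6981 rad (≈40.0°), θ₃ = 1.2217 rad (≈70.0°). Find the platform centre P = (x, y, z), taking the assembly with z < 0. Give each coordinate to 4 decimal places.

φ1=0.0°: virtual centre (0.2060, 0.0000, -0.1229), radius l
φ2=120.0°: virtual centre (-0.1175, 0.2034, -0.0964), radius l
O3 = (0.1713·cos240.0°, 0.1713·sin240.0°, -0.1410) = (-0.0857, -0.1484, -0.1410)
|O₂|²−|O₁|² = 0.0069;  |O₃|²−|O₁|² = -0.0083
linear system: -0.6470x+0.4069y = 0.0069−0.0529z; -0.5834x+-0.2967y = -0.0083−-0.0362z
det = 0.4293;  x = 0.0031+0.0023z,  y = 0.0220+-0.1264z
into |P−O₁|² = l²: 1.0160z² + 0.2393z + -0.1457 = 0;  Δ = 0.6495;  z = -0.5144 or 0.2789 → z<0 root = -0.5144
x = 0.0019, y = 0.0870

(0.0019, 0.0870, -0.5144)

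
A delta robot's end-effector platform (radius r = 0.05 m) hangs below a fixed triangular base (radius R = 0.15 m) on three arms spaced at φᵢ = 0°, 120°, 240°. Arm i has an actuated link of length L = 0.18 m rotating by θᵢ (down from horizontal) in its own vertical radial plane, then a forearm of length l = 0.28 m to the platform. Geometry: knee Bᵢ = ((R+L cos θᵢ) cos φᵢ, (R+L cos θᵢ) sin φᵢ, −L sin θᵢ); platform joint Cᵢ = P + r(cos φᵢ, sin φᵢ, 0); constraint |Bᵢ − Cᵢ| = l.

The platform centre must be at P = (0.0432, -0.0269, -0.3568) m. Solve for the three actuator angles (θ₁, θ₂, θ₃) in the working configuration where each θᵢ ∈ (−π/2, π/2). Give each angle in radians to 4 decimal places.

rotate P by −φ1: (0.0432, -0.0269, -0.3568)
  A=0.0568, B=-0.3568, C=(l²−L²−A²−y'²−z²)/(2L)=-0.2368
  θ1 = atan2(B,A) + arccos(C/0.3613) = 0.8727
φ2=120.0° → target in arm frame (-0.0449, -0.0240)
  e−x'=0.1449;  (l²−L²−(e−x')²−y'²−z²)/2L = -0.2858
  θ2 = atan2(B,A) + arccos(C/0.3851) = 1.2219
rotate P by −φ3: (0.0017, 0.0509, -0.3568)
  A cos θ + B sin θ = C:  0.0983·cos θ + -0.3568·sin θ = -0.2599
  θ3 = atan2(B,A) + arccos(C/0.3701) = 1.0473

θ₁ = 0.8727, θ₂ = 1.2219, θ₃ = 1.0473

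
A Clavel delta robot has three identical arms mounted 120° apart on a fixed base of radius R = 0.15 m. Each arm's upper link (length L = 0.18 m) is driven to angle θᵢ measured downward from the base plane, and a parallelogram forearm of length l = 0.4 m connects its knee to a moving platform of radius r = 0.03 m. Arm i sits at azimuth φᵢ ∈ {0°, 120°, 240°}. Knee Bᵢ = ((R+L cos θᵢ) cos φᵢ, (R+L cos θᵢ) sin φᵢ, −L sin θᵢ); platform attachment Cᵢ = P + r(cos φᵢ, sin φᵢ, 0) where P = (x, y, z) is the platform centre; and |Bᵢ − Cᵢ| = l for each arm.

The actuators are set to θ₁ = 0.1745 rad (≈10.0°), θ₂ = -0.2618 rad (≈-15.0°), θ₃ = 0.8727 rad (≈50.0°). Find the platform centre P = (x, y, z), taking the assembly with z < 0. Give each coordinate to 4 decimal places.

O1 = (0.2973·cos0.0°, 0.2973·sin0.0°, -0.0313) = (0.2973, 0.0000, -0.0313)
O2 = (0.2939·cos120.0°, 0.2939·sin120.0°, 0.0466) = (-0.1469, 0.2545, 0.0466)
φ3=240.0°: virtual centre (-0.1178, -0.2041, -0.1379), radius l
subtract pairs → two planes through P
plane₁₂: -0.8884x+0.5090y+0.1557z = -0.0008
Cramer: x(z) = 0.0100-0.0573z;  y(z) = 0.0159-0.4059z
sphere 1 gives Az²+Bz+C=0 with A=1.1680, B=0.0826, C=-0.0763;  B²−4AC=0.3631;  roots -0.2933, 0.2226;  negative root z = -0.2933
x = 0.0268, y = 0.1349

(0.0268, 0.1349, -0.2933)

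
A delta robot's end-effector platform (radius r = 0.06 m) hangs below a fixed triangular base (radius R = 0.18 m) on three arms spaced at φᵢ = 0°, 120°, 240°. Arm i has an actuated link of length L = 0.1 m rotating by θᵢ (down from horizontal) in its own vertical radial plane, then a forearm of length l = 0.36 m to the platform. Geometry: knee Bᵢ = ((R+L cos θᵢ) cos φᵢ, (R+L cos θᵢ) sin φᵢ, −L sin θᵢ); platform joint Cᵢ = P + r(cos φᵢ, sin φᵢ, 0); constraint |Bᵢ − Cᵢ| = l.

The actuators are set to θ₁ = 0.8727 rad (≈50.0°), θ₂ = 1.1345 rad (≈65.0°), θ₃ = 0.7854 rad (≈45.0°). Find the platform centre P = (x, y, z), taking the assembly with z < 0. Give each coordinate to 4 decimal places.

(0.0109, -0.0371, -0.3899)

arm 1 at φ=0.0°: (R−r)+L cos θ1 = 0.1843;  centre 1 = (0.1843, 0.0000, -0.0766)
centre 2 = (0.1623·cos120.0°, 0.1623·sin120.0°, -0.0906) = (-0.0811, 0.1405, -0.0906)
centre 3 = (0.1907·cos240.0°, 0.1907·sin240.0°, -0.0707) = (-0.0954, -0.1652, -0.0707)
subtract pairs → two planes through P
[-0.5308 0.2810 -0.0281]·P = -0.0053;  [-0.5593 -0.3303 0.0118]·P = 0.0015
det = 0.3325;  x = 0.0039+-0.0179z,  y = -0.0114+0.0660z
quadratic in z: (1.0047)z²+(0.1582)z+(-0.0911)=0, √Δ=0.6253 → z ∈ {-0.3899, 0.2325}; z = -0.3899 (taking z<0)
x = 0.0109, y = -0.0371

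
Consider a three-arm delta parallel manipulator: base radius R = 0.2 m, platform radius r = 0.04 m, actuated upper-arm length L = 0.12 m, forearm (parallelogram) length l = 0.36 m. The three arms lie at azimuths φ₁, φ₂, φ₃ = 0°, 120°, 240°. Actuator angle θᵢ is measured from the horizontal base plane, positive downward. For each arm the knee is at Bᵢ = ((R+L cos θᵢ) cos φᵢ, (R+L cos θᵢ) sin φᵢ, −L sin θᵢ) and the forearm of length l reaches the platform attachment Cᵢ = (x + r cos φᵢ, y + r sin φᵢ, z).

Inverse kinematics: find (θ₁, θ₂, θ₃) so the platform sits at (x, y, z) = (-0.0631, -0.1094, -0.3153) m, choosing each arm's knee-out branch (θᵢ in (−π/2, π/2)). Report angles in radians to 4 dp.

θ₁ = 1.1345, θ₂ = 1.1350, θ₃ = -0.0872

arm 1 (φ=0.0°): x'=-0.0631, y'=-0.1094
  A=0.2231, B=-0.3153, C=(l²−L²−A²−y'²−z²)/(2L)=-0.1915
  θ1 = atan2(B,A) + arccos(C/0.3862) = 1.1345
rotate P by −φ2: (-0.0632, 0.1093, -0.3153)
  A=0.2232, B=-0.3153, C=(l²−L²−A²−y'²−z²)/(2L)=-0.1916
  √(A²+B²)=0.3863;  θ2 = -0.9548+2.0898 ≈ 1.1350
rotate P by −φ3: (0.1263, 0.0001, -0.3153)
  A=0.0337, B=-0.3153, C=(l²−L²−A²−y'²−z²)/(2L)=0.0610
  θ3 = atan2(B,A) + arccos(C/0.3171) = -0.0872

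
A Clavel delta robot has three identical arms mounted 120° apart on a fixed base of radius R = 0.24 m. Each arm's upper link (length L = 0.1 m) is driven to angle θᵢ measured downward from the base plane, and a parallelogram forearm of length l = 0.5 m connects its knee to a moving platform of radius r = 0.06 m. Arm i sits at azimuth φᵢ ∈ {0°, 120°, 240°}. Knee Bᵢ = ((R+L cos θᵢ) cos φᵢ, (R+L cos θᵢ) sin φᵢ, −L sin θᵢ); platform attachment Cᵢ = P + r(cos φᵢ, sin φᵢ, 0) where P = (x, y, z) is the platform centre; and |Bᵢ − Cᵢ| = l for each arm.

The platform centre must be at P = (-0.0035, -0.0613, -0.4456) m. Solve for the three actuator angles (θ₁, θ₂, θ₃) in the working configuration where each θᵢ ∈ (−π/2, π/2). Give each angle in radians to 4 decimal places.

φ1=0.0° → target in arm frame (-0.0035, -0.0613)
  A cos θ + B sin θ = C:  0.1835·cos θ + -0.4456·sin θ = 0.0201
  √(A²+B²)=0.4819;  θ1 = -1.1802+1.5292 ≈ 0.3490
φ2=120.0° → target in arm frame (-0.0513, 0.0337)
  A cos θ + B sin θ = C:  0.2313·cos θ + -0.4456·sin θ = -0.0661
  √(A²+B²)=0.5021;  θ2 = -1.0919+1.7027 ≈ 0.6108
φ3=240.0° → target in arm frame (0.0548, 0.0276)
  A=0.1252, B=-0.4456, C=(l²−L²−A²−y'²−z²)/(2L)=0.1251
  θ3 = atan2(B,A) + arccos(C/0.4628) = 0.0002

θ₁ = 0.3490, θ₂ = 0.6108, θ₃ = 0.0002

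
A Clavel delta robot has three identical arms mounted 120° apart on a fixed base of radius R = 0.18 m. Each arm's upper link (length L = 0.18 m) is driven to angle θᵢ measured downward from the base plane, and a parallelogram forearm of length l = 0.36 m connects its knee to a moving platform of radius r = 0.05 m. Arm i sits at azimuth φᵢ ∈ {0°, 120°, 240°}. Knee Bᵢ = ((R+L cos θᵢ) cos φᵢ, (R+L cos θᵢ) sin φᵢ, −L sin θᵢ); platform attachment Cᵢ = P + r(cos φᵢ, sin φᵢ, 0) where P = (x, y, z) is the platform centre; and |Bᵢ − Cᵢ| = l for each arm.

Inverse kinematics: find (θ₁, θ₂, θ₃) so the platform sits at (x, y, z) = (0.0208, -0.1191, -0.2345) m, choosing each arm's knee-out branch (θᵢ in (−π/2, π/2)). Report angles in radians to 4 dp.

θ₁ = 0.2620, θ₂ = 0.9596, θ₃ = -0.2618

rotate P by −φ1: (0.0208, -0.1191, -0.2345)
  A cos θ + B sin θ = C:  0.1092·cos θ + -0.2345·sin θ = 0.0447
  √(A²+B²)=0.2587;  θ1 = -1.1350+1.3970 ≈ 0.2620
arm 2 (φ=120.0°): x'=-0.1135, y'=0.0415
  A cos θ + B sin θ = C:  0.2435·cos θ + -0.2345·sin θ = -0.0523
  √(A²+B²)=0.3381;  θ2 = -0.7665+1.7261 ≈ 0.9596
rotate P by −φ3: (0.0927, 0.0776, -0.2345)
  A=0.0373, B=-0.2345, C=(l²−L²−A²−y'²−z²)/(2L)=0.0967
  γ=atan2(-0.2345,0.0373)=-1.4132;  ψ=arccos(0.4072)=1.1514;  θ3=γ+ψ≈-0.2618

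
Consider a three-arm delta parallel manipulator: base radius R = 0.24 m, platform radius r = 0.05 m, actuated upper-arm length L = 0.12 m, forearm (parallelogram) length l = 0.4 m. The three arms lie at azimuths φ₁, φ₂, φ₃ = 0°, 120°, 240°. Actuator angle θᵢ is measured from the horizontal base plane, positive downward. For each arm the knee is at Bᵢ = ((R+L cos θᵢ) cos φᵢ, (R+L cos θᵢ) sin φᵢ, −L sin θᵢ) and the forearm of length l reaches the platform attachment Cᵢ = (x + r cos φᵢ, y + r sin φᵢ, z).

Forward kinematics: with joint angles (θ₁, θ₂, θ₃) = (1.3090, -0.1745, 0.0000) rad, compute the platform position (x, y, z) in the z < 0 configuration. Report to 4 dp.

(-0.1408, 0.0107, -0.2861)

φ1=0.0°: virtual centre (0.2211, 0.0000, -0.1159), radius l
O2 = (0.3082·cos120.0°, 0.3082·sin120.0°, 0.0208) = (-0.1541, 0.2669, 0.0208)
arm 3 at φ=240.0°: e+L cos θ3 = 0.3100;  O3 = (-0.1550, -0.2685, 0.0000)
eliminate P² terms by subtracting sphere 1 from 2 and 3
linear system: -0.7503x+0.5338y = 0.0331−0.2735z; -0.7521x+-0.5369y = 0.0338−0.2318z
det = 0.8043;  x = -0.0445+0.3364z,  y = -0.0006+-0.0395z
into |P−O₁|² = l²: 1.1147z² + 0.0532z + -0.0760 = 0;  Δ = 0.3418;  z = -0.2861 or 0.2384 → z<0 root = -0.2861
x = -0.1408, y = 0.0107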